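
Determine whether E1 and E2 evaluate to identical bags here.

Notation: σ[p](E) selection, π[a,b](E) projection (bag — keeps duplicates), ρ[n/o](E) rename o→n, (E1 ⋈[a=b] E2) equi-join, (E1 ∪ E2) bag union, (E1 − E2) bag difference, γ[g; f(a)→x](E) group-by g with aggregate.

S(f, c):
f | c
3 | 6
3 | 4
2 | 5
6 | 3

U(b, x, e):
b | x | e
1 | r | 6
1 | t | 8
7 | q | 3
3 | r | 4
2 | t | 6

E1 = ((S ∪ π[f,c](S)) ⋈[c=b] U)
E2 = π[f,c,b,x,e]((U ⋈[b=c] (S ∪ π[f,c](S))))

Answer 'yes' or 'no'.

E1 per-node cardinality:
  S → 4
  S → 4
  π[f,c](S) → 4
  (S ∪ π[f,c](S)) → 8
  U → 5
  ((S ∪ π[f,c](S)) ⋈[c=b] U) → 2
E2 per-node cardinality:
  U → 5
  S → 4
  S → 4
  π[f,c](S) → 4
  (S ∪ π[f,c](S)) → 8
  (U ⋈[b=c] (S ∪ π[f,c](S))) → 2
  π[f,c,b,x,e]((U ⋈[b=c] (S ∪ π[f,c](S)))) → 2

E1 and E2 produce the same multiset:
f | c | b | x | e
6 | 3 | 3 | r | 4
6 | 3 | 3 | r | 4

yes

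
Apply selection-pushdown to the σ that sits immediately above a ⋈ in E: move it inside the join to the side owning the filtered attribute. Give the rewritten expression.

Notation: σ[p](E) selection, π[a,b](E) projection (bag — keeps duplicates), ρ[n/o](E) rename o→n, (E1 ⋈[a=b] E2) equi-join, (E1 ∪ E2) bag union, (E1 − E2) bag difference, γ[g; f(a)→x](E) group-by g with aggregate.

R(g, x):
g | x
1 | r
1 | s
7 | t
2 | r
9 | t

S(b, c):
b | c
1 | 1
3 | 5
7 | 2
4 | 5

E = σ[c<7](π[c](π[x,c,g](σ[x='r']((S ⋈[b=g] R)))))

σ filters on x, owned by the right side.
E' = σ[c<7](π[c](π[x,c,g]((S ⋈[b=g] σ[x='r'](R)))))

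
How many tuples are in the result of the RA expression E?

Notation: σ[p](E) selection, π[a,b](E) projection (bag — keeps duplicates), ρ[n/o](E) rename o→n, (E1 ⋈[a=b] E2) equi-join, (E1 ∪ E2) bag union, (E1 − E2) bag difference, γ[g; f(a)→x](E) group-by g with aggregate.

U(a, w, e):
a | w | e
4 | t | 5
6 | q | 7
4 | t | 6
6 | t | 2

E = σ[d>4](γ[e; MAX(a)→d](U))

Row counts bottom-up:
  U → 4
  γ[e; MAX(a)→d](U) → 4
  σ[d>4](γ[e; MAX(a)→d](U)) → 2

|E| = 2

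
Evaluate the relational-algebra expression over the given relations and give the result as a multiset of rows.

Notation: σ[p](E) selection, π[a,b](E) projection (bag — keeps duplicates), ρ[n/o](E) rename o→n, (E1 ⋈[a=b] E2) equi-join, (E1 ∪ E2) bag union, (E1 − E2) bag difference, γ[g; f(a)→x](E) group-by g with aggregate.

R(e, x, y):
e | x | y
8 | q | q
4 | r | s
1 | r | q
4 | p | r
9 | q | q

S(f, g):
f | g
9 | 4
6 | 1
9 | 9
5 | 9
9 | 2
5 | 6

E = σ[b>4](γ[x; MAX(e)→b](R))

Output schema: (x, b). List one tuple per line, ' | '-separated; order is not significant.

Stepwise |·|:
  R → 5
  γ[x; MAX(e)→b](R) → 3
  σ[b>4](γ[x; MAX(e)→b](R)) → 1

== RESULT ==
x | b
q | 9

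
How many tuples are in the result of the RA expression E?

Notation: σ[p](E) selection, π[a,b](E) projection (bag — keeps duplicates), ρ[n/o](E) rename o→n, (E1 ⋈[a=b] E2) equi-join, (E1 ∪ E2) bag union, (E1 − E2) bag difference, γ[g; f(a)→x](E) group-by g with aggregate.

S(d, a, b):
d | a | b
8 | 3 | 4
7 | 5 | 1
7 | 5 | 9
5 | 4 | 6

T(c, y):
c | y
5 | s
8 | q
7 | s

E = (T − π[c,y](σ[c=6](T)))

Stepwise |·|:
  T → 3
  T → 3
  σ[c=6](T) → 0
  π[c,y](σ[c=6](T)) → 0
  (T − π[c,y](σ[c=6](T))) → 3

|E| = 3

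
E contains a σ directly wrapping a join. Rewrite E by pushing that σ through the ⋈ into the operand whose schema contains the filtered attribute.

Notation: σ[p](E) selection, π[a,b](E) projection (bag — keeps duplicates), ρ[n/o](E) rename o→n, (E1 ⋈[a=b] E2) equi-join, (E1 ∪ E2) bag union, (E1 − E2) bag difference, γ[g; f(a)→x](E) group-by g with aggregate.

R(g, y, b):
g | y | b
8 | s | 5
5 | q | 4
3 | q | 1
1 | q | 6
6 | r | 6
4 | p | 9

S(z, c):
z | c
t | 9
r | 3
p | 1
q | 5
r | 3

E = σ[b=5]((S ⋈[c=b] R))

σ filters on b, owned by the right side.
E' = (S ⋈[c=b] σ[b=5](R))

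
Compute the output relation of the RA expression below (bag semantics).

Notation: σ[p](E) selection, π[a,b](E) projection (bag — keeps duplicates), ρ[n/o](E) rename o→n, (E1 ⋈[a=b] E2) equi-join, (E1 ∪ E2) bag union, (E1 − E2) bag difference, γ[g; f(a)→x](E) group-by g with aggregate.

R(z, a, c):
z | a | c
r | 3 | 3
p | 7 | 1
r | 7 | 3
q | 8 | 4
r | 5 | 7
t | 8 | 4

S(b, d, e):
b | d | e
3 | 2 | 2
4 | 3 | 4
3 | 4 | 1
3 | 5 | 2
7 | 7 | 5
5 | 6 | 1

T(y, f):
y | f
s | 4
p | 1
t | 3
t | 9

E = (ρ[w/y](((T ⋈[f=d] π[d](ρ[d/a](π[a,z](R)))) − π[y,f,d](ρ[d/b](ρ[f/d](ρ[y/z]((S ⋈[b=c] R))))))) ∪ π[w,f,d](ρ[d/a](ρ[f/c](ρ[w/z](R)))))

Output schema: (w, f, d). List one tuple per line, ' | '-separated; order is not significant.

Subexpression sizes:
  T → 4
  R → 6
  π[a,z](R) → 6
  ρ[d/a](π[a,z](R)) → 6
  π[d](ρ[d/a](π[a,z](R))) → 6
  (T ⋈[f=d] π[d](ρ[d/a](π[a,z](R)))) → 1
  S → 6
  R → 6
  (S ⋈[b=c] R) → 9
  ρ[y/z]((S ⋈[b=c] R)) → 9
  ρ[f/d](ρ[y/z]((S ⋈[b=c] R))) → 9
  ρ[d/b](ρ[f/d](ρ[y/z]((S ⋈[b=c] R)))) → 9
  π[y,f,d](ρ[d/b](ρ[f/d](ρ[y/z]((S ⋈[b=c] R))))) → 9
  ((T ⋈[f=d] π[d](ρ[d/a](π[a,z](R)))) − π[y,f,d](ρ[d/b](ρ[f/d](ρ[y/z]((S ⋈[b=c] R)))))) → 1
  ρ[w/y](((T ⋈[f=d] π[d](ρ[d/a](π[a,z](R)))) − π[y,f,d](ρ[d/b](ρ[f/d](ρ[y/z]((S ⋈[b=c] R))))))) → 1
  R → 6
  ρ[w/z](R) → 6
  ρ[f/c](ρ[w/z](R)) → 6
  ρ[d/a](ρ[f/c](ρ[w/z](R))) → 6
  π[w,f,d](ρ[d/a](ρ[f/c](ρ[w/z](R)))) → 6
  (ρ[w/y](((T ⋈[f=d] π[d](ρ[d/a](π[a,z](R)))) − π[y,f,d](ρ[d/b](ρ[f/d](ρ[y/z]((S ⋈[b=c] R))))))) ∪ π[w,f,d](ρ[d/a](ρ[f/c](ρ[w/z](R))))) → 7

== RESULT ==
w | f | d
p | 1 | 7
q | 4 | 8
r | 3 | 3
r | 3 | 7
r | 7 | 5
t | 3 | 3
t | 4 | 8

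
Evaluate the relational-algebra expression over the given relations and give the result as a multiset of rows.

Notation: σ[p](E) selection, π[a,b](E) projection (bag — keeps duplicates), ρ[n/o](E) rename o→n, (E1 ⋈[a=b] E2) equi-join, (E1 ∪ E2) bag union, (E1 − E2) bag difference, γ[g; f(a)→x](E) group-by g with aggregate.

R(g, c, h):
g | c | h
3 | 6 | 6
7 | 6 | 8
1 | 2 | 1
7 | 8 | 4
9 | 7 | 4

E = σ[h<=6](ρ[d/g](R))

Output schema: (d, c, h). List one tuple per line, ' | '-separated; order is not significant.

Row counts bottom-up:
  R → 5
  ρ[d/g](R) → 5
  σ[h<=6](ρ[d/g](R)) → 4

== RESULT ==
d | c | h
1 | 2 | 1
3 | 6 | 6
7 | 8 | 4
9 | 7 | 4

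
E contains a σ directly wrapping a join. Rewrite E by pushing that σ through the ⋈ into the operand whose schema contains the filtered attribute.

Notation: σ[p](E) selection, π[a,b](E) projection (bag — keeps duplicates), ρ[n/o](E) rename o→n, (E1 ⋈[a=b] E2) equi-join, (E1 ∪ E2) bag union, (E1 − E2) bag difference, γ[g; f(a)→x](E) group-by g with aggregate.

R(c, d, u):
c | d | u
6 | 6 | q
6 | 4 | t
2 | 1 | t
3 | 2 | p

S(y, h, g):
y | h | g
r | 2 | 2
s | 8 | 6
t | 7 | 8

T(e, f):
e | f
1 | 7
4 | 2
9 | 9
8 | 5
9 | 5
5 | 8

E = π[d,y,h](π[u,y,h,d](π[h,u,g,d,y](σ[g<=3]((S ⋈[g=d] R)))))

σ filters on g, owned by the left side.
E' = π[d,y,h](π[u,y,h,d](π[h,u,g,d,y]((σ[g<=3](S) ⋈[g=d] R))))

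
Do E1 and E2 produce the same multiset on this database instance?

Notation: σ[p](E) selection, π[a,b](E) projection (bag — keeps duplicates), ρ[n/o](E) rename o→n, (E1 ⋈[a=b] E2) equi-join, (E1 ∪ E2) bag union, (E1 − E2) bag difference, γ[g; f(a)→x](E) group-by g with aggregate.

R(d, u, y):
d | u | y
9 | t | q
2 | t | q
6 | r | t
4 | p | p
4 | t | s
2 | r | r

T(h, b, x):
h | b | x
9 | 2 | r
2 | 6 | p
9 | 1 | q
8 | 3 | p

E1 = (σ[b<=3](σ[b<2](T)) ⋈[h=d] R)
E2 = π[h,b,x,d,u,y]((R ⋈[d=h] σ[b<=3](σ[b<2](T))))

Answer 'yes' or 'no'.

E1 per-node cardinality:
  T → 4
  σ[b<2](T) → 1
  σ[b<=3](σ[b<2](T)) → 1
  R → 6
  (σ[b<=3](σ[b<2](T)) ⋈[h=d] R) → 1
E2 per-node cardinality:
  R → 6
  T → 4
  σ[b<2](T) → 1
  σ[b<=3](σ[b<2](T)) → 1
  (R ⋈[d=h] σ[b<=3](σ[b<2](T))) → 1
  π[h,b,x,d,u,y]((R ⋈[d=h] σ[b<=3](σ[b<2](T)))) → 1

E1 and E2 produce the same multiset:
h | b | x | d | u | y
9 | 1 | q | 9 | t | q

yes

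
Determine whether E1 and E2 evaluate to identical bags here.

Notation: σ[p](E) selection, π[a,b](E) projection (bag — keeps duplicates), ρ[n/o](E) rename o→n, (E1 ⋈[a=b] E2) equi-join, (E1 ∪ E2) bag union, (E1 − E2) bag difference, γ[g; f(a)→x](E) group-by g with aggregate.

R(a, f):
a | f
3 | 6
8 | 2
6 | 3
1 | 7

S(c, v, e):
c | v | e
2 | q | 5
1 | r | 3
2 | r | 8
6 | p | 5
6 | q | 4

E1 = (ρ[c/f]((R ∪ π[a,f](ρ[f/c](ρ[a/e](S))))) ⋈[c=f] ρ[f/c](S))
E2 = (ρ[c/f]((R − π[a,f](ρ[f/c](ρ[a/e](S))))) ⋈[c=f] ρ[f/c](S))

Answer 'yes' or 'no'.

E1 row counts bottom-up:
  R → 4
  S → 5
  ρ[a/e](S) → 5
  ρ[f/c](ρ[a/e](S)) → 5
  π[a,f](ρ[f/c](ρ[a/e](S))) → 5
  (R ∪ π[a,f](ρ[f/c](ρ[a/e](S)))) → 9
  ρ[c/f]((R ∪ π[a,f](ρ[f/c](ρ[a/e](S))))) → 9
  S → 5
  ρ[f/c](S) → 5
  (ρ[c/f]((R ∪ π[a,f](ρ[f/c](ρ[a/e](S))))) ⋈[c=f] ρ[f/c](S)) → 13
E2 row counts bottom-up:
  R → 4
  S → 5
  ρ[a/e](S) → 5
  ρ[f/c](ρ[a/e](S)) → 5
  π[a,f](ρ[f/c](ρ[a/e](S))) → 5
  (R − π[a,f](ρ[f/c](ρ[a/e](S)))) → 3
  ρ[c/f]((R − π[a,f](ρ[f/c](ρ[a/e](S))))) → 3
  S → 5
  ρ[f/c](S) → 5
  (ρ[c/f]((R − π[a,f](ρ[f/c](ρ[a/e](S))))) ⋈[c=f] ρ[f/c](S)) → 2

E1 result:
a | c | f | v | e
3 | 1 | 1 | r | 3
3 | 6 | 6 | p | 5
3 | 6 | 6 | q | 4
4 | 6 | 6 | p | 5
4 | 6 | 6 | q | 4
5 | 2 | 2 | q | 5
5 | 2 | 2 | r | 8
5 | 6 | 6 | p | 5
5 | 6 | 6 | q | 4
8 | 2 | 2 | q | 5
8 | 2 | 2 | q | 5
8 | 2 | 2 | r | 8
8 | 2 | 2 | r | 8
E2 result:
a | c | f | v | e
3 | 6 | 6 | p | 5
3 | 6 | 6 | q | 4
Witness: (3, 1, 1, 'r', 3) appears 1× in E1 but 0× in E2.

no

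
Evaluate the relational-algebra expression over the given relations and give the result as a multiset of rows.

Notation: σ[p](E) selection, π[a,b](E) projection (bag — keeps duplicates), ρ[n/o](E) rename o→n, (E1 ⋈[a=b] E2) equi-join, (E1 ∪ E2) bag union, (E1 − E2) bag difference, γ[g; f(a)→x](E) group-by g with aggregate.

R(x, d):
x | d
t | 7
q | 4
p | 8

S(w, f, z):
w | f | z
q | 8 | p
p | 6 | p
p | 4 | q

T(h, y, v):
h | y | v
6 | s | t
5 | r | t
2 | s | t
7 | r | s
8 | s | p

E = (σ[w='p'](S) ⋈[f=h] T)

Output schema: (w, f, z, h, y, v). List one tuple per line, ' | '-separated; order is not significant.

Subexpression sizes:
  S → 3
  σ[w='p'](S) → 2
  T → 5
  (σ[w='p'](S) ⋈[f=h] T) → 1

== RESULT ==
w | f | z | h | y | v
p | 6 | p | 6 | s | t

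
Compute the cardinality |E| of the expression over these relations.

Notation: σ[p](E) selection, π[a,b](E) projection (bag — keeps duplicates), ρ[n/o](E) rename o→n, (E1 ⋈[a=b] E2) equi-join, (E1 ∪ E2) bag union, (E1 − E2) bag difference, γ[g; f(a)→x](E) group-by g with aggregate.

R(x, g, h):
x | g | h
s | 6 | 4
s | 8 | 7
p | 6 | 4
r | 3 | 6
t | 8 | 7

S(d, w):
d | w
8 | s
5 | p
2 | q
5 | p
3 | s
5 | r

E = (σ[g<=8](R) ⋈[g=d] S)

Per-node cardinality:
  R → 5
  σ[g<=8](R) → 5
  S → 6
  (σ[g<=8](R) ⋈[g=d] S) → 3

|E| = 3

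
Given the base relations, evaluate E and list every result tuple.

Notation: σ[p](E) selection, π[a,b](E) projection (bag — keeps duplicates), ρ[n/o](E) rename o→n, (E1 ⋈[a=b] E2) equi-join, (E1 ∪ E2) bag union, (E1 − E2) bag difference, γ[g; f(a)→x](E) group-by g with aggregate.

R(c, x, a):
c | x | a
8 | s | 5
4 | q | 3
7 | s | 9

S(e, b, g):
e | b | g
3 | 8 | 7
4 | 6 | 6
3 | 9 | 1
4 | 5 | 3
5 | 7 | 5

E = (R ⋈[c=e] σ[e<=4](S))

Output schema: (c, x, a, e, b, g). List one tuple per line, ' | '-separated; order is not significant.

Subexpression sizes:
  R → 3
  S → 5
  σ[e<=4](S) → 4
  (R ⋈[c=e] σ[e<=4](S)) → 2

== RESULT ==
c | x | a | e | b | g
4 | q | 3 | 4 | 5 | 3
4 | q | 3 | 4 | 6 | 6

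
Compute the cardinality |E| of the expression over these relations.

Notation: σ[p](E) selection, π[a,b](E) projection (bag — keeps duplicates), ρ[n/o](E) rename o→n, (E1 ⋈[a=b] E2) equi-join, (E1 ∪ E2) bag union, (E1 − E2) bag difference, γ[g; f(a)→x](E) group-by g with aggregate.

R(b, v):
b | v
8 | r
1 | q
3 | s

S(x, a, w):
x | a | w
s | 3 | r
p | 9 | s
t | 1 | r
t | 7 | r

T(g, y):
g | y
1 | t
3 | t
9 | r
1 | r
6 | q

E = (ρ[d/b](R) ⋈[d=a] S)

Per-node cardinality:
  R → 3
  ρ[d/b](R) → 3
  S → 4
  (ρ[d/b](R) ⋈[d=a] S) → 2

|E| = 2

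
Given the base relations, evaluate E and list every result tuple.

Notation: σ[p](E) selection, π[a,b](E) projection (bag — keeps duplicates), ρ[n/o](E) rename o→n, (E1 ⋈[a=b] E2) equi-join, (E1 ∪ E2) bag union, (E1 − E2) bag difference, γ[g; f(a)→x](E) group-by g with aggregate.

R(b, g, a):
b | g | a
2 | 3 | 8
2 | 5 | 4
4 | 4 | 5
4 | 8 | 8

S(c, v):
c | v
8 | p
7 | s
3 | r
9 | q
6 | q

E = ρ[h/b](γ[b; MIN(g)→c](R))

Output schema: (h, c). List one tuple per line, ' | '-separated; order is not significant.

Row counts bottom-up:
  R → 4
  γ[b; MIN(g)→c](R) → 2
  ρ[h/b](γ[b; MIN(g)→c](R)) → 2

== RESULT ==
h | c
2 | 3
4 | 4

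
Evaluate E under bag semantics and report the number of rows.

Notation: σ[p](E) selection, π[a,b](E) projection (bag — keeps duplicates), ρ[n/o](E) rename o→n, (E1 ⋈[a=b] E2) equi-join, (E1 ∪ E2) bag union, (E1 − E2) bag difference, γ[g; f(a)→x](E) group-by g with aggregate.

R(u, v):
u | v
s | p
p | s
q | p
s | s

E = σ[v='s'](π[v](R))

Stepwise |·|:
  R → 4
  π[v](R) → 4
  σ[v='s'](π[v](R)) → 2

|E| = 2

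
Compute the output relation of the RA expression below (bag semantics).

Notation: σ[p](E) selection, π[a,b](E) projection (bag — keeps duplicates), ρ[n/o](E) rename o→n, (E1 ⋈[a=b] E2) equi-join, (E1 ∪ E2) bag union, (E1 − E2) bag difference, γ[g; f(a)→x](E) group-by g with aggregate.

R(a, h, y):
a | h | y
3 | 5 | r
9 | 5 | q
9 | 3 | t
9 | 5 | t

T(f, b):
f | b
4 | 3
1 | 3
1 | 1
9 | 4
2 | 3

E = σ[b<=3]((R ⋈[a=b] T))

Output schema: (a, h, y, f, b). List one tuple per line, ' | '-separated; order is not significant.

Row counts bottom-up:
  R → 4
  T → 5
  (R ⋈[a=b] T) → 3
  σ[b<=3]((R ⋈[a=b] T)) → 3

== RESULT ==
a | h | y | f | b
3 | 5 | r | 1 | 3
3 | 5 | r | 2 | 3
3 | 5 | r | 4 | 3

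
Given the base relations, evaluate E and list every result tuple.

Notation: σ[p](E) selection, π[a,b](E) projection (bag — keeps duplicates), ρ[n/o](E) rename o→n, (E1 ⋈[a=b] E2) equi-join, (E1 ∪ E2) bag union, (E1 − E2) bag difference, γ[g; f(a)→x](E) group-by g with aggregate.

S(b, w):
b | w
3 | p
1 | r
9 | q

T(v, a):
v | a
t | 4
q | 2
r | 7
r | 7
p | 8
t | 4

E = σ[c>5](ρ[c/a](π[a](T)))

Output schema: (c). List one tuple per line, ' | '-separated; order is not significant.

Subexpression sizes:
  T → 6
  π[a](T) → 6
  ρ[c/a](π[a](T)) → 6
  σ[c>5](ρ[c/a](π[a](T))) → 3

== RESULT ==
c
7
7
8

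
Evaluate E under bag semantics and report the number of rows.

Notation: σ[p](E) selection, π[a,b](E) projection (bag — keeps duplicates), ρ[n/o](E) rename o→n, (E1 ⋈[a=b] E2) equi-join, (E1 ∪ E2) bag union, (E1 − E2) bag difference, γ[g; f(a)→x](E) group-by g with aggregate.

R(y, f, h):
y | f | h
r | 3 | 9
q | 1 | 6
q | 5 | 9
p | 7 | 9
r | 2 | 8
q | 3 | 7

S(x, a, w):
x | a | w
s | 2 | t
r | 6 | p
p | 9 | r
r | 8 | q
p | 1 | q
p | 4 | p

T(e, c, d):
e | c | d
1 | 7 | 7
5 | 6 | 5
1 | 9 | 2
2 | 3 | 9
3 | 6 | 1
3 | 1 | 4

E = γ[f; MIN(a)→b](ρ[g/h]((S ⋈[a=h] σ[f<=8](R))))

Stepwise |·|:
  S → 6
  R → 6
  σ[f<=8](R) → 6
  (S ⋈[a=h] σ[f<=8](R)) → 5
  ρ[g/h]((S ⋈[a=h] σ[f<=8](R))) → 5
  γ[f; MIN(a)→b](ρ[g/h]((S ⋈[a=h] σ[f<=8](R)))) → 5

|E| = 5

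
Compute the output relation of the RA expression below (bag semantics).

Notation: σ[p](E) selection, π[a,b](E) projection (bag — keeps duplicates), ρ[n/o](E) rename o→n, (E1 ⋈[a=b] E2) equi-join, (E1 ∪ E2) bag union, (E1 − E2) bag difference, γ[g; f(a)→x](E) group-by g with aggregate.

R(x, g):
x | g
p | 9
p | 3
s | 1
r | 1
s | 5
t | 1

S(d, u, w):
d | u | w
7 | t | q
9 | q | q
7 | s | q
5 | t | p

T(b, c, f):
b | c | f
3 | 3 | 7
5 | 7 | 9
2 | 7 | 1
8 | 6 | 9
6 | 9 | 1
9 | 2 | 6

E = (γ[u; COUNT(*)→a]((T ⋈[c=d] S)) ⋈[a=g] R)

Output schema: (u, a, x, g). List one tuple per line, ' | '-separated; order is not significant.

Per-node cardinality:
  T → 6
  S → 4
  (T ⋈[c=d] S) → 5
  γ[u; COUNT(*)→a]((T ⋈[c=d] S)) → 3
  R → 6
  (γ[u; COUNT(*)→a]((T ⋈[c=d] S)) ⋈[a=g] R) → 3

== RESULT ==
u | a | x | g
q | 1 | r | 1
q | 1 | s | 1
q | 1 | t | 1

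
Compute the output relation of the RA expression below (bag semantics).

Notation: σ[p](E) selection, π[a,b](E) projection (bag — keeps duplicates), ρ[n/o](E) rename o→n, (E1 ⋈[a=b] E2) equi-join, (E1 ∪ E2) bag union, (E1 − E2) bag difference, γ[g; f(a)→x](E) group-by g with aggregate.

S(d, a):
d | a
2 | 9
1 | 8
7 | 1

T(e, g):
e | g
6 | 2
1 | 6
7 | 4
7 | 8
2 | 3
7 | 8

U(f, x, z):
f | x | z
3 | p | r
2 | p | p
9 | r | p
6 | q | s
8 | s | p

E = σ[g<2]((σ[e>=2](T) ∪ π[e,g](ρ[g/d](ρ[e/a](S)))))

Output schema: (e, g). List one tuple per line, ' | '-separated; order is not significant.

Stepwise |·|:
  T → 6
  σ[e>=2](T) → 5
  S → 3
  ρ[e/a](S) → 3
  ρ[g/d](ρ[e/a](S)) → 3
  π[e,g](ρ[g/d](ρ[e/a](S))) → 3
  (σ[e>=2](T) ∪ π[e,g](ρ[g/d](ρ[e/a](S)))) → 8
  σ[g<2]((σ[e>=2](T) ∪ π[e,g](ρ[g/d](ρ[e/a](S))))) → 1

== RESULT ==
e | g
8 | 1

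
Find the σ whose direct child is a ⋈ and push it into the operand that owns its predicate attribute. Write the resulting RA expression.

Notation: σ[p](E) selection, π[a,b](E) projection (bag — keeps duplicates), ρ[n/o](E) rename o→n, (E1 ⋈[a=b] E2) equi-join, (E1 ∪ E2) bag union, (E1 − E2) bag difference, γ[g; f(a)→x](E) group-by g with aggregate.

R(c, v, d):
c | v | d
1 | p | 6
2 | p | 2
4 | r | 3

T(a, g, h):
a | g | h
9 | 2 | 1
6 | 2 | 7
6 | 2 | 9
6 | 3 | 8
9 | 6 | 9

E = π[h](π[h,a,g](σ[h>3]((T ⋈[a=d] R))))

σ filters on h, owned by the left side.
E' = π[h](π[h,a,g]((σ[h>3](T) ⋈[a=d] R)))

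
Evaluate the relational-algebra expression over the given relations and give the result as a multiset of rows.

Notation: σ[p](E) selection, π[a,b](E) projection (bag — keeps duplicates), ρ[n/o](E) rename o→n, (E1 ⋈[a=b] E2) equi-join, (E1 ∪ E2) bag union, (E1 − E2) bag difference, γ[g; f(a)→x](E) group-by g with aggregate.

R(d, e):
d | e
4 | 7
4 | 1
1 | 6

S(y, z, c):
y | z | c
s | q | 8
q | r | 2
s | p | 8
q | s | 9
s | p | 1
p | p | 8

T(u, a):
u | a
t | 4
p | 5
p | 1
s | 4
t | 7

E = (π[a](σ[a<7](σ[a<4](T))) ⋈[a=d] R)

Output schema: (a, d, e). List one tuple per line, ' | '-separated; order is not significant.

Per-node cardinality:
  T → 5
  σ[a<4](T) → 1
  σ[a<7](σ[a<4](T)) → 1
  π[a](σ[a<7](σ[a<4](T))) → 1
  R → 3
  (π[a](σ[a<7](σ[a<4](T))) ⋈[a=d] R) → 1

== RESULT ==
a | d | e
1 | 1 | 6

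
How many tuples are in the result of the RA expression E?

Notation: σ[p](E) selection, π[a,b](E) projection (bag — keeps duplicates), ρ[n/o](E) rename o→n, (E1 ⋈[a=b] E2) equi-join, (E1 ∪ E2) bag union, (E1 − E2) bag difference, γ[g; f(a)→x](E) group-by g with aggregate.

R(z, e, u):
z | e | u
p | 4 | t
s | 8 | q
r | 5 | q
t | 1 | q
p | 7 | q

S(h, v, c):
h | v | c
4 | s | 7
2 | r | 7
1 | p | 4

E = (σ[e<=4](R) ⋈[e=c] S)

Per-node cardinality:
  R → 5
  σ[e<=4](R) → 2
  S → 3
  (σ[e<=4](R) ⋈[e=c] S) → 1

|E| = 1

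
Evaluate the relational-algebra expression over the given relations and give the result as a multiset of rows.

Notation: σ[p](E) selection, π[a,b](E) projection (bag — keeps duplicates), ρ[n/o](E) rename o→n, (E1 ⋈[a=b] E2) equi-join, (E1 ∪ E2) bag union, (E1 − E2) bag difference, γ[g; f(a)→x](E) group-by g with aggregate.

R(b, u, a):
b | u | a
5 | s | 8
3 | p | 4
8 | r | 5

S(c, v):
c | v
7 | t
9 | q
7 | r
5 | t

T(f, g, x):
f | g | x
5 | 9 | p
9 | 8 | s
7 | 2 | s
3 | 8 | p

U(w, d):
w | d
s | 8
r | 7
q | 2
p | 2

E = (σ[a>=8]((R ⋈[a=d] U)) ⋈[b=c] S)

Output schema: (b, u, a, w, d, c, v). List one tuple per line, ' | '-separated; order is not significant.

Subexpression sizes:
  R → 3
  U → 4
  (R ⋈[a=d] U) → 1
  σ[a>=8]((R ⋈[a=d] U)) → 1
  S → 4
  (σ[a>=8]((R ⋈[a=d] U)) ⋈[b=c] S) → 1

== RESULT ==
b | u | a | w | d | c | v
5 | s | 8 | s | 8 | 5 | t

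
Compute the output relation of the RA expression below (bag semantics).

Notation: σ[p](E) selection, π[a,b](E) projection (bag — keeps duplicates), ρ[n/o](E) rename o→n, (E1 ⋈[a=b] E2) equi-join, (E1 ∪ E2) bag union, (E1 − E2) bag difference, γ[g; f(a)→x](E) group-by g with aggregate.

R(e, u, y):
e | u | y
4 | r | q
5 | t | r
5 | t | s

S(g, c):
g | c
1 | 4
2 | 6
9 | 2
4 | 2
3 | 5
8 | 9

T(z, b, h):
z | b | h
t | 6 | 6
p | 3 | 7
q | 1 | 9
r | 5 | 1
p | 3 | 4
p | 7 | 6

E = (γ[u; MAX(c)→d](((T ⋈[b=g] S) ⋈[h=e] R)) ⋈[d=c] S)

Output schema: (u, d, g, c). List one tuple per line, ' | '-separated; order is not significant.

Subexpression sizes:
  T → 6
  S → 6
  (T ⋈[b=g] S) → 3
  R → 3
  ((T ⋈[b=g] S) ⋈[h=e] R) → 1
  γ[u; MAX(c)→d](((T ⋈[b=g] S) ⋈[h=e] R)) → 1
  S → 6
  (γ[u; MAX(c)→d](((T ⋈[b=g] S) ⋈[h=e] R)) ⋈[d=c] S) → 1

== RESULT ==
u | d | g | c
r | 5 | 3 | 5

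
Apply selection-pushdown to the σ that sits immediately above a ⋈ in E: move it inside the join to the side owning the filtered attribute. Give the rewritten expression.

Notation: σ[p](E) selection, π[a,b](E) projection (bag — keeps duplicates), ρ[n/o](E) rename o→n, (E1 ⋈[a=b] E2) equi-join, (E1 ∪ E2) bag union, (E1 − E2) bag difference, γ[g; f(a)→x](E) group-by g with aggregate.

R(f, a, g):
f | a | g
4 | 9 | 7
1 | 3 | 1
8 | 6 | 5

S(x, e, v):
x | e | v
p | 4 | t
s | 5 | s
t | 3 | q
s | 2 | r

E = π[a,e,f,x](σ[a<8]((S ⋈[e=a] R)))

σ filters on a, owned by the right side.
E' = π[a,e,f,x]((S ⋈[e=a] σ[a<8](R)))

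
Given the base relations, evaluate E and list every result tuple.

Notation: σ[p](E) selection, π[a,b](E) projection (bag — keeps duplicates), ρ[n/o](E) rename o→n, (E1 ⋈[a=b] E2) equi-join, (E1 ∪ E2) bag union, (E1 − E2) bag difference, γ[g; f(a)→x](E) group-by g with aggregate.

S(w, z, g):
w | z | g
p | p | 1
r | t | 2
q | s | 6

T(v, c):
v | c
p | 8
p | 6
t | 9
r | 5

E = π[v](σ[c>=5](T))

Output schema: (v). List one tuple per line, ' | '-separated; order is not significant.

Per-node cardinality:
  T → 4
  σ[c>=5](T) → 4
  π[v](σ[c>=5](T)) → 4

== RESULT ==
v
p
p
r
t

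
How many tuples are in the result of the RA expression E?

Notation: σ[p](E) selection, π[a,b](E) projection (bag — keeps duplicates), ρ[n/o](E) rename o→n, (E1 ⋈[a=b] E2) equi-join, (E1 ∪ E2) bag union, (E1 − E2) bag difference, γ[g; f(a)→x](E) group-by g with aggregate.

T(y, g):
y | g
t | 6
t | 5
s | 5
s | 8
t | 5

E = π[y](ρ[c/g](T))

Subexpression sizes:
  T → 5
  ρ[c/g](T) → 5
  π[y](ρ[c/g](T)) → 5

|E| = 5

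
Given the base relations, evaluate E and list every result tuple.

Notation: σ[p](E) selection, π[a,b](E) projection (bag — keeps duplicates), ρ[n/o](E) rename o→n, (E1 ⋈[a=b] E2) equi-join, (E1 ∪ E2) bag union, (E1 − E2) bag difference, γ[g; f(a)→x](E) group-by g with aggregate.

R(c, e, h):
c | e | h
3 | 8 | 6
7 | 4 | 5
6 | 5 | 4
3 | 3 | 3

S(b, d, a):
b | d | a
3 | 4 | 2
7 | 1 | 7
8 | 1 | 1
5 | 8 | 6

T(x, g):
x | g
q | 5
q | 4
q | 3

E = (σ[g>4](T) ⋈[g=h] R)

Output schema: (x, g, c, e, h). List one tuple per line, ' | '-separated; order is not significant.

Subexpression sizes:
  T → 3
  σ[g>4](T) → 1
  R → 4
  (σ[g>4](T) ⋈[g=h] R) → 1

== RESULT ==
x | g | c | e | h
q | 5 | 7 | 4 | 5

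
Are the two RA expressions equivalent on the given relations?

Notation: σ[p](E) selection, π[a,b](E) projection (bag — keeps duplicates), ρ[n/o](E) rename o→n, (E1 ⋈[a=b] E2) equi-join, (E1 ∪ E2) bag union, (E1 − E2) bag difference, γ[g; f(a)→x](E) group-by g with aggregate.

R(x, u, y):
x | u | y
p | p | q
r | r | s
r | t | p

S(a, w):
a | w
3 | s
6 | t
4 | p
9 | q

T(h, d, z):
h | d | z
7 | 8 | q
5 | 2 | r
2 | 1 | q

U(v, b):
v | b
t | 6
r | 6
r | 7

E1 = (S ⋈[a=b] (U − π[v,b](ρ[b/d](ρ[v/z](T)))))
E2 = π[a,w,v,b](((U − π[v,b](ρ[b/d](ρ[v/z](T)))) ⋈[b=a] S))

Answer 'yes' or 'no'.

E1 row counts bottom-up:
  S → 4
  U → 3
  T → 3
  ρ[v/z](T) → 3
  ρ[b/d](ρ[v/z](T)) → 3
  π[v,b](ρ[b/d](ρ[v/z](T))) → 3
  (U − π[v,b](ρ[b/d](ρ[v/z](T)))) → 3
  (S ⋈[a=b] (U − π[v,b](ρ[b/d](ρ[v/z](T))))) → 2
E2 row counts bottom-up:
  U → 3
  T → 3
  ρ[v/z](T) → 3
  ρ[b/d](ρ[v/z](T)) → 3
  π[v,b](ρ[b/d](ρ[v/z](T))) → 3
  (U − π[v,b](ρ[b/d](ρ[v/z](T)))) → 3
  S → 4
  ((U − π[v,b](ρ[b/d](ρ[v/z](T)))) ⋈[b=a] S) → 2
  π[a,w,v,b](((U − π[v,b](ρ[b/d](ρ[v/z](T)))) ⋈[b=a] S)) → 2

E1 and E2 produce the same multiset:
a | w | v | b
6 | t | r | 6
6 | t | t | 6

yes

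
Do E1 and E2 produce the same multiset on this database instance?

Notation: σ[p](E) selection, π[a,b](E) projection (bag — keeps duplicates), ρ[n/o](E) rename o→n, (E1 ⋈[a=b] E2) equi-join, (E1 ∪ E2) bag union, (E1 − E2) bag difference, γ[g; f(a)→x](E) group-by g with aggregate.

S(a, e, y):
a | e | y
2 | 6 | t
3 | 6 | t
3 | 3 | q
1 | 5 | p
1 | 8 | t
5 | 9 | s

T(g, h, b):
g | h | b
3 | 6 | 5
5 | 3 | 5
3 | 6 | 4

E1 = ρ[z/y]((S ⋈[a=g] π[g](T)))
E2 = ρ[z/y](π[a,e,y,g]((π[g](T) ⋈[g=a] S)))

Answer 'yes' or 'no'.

E1 per-node cardinality:
  S → 6
  T → 3
  π[g](T) → 3
  (S ⋈[a=g] π[g](T)) → 5
  ρ[z/y]((S ⋈[a=g] π[g](T))) → 5
E2 per-node cardinality:
  T → 3
  π[g](T) → 3
  S → 6
  (π[g](T) ⋈[g=a] S) → 5
  π[a,e,y,g]((π[g](T) ⋈[g=a] S)) → 5
  ρ[z/y](π[a,e,y,g]((π[g](T) ⋈[g=a] S))) → 5

E1 and E2 produce the same multiset:
a | e | z | g
3 | 3 | q | 3
3 | 3 | q | 3
3 | 6 | t | 3
3 | 6 | t | 3
5 | 9 | s | 5

yes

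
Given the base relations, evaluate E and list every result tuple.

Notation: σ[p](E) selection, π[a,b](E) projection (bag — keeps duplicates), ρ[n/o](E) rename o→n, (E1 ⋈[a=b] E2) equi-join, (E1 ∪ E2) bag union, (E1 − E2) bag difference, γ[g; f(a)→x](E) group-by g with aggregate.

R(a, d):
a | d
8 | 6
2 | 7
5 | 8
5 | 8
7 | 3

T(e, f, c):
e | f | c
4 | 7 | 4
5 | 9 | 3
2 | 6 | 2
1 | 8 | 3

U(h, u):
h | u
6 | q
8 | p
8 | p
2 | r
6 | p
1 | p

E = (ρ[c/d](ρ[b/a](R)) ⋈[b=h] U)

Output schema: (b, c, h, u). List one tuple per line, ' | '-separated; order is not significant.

Per-node cardinality:
  R → 5
  ρ[b/a](R) → 5
  ρ[c/d](ρ[b/a](R)) → 5
  U → 6
  (ρ[c/d](ρ[b/a](R)) ⋈[b=h] U) → 3

== RESULT ==
b | c | h | u
2 | 7 | 2 | r
8 | 6 | 8 | p
8 | 6 | 8 | p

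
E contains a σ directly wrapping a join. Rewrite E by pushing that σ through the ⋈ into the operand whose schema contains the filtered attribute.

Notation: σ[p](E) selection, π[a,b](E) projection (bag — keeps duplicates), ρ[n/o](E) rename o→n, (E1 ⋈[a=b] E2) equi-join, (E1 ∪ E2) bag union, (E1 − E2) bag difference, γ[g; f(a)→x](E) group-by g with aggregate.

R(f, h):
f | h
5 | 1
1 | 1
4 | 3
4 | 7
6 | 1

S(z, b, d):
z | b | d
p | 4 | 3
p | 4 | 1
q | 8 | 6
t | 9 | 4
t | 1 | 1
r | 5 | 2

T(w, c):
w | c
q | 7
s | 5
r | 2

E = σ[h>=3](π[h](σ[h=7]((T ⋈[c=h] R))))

σ filters on h, owned by the right side.
E' = σ[h>=3](π[h]((T ⋈[c=h] σ[h=7](R))))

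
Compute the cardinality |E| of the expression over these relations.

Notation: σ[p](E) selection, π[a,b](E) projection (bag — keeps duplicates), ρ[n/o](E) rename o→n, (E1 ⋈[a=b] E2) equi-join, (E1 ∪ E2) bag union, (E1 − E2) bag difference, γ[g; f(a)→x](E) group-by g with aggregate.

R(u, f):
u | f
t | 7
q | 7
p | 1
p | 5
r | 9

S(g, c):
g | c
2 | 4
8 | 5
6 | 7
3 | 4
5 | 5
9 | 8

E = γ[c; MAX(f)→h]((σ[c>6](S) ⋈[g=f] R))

Row counts bottom-up:
  S → 6
  σ[c>6](S) → 2
  R → 5
  (σ[c>6](S) ⋈[g=f] R) → 1
  γ[c; MAX(f)→h]((σ[c>6](S) ⋈[g=f] R)) → 1

|E| = 1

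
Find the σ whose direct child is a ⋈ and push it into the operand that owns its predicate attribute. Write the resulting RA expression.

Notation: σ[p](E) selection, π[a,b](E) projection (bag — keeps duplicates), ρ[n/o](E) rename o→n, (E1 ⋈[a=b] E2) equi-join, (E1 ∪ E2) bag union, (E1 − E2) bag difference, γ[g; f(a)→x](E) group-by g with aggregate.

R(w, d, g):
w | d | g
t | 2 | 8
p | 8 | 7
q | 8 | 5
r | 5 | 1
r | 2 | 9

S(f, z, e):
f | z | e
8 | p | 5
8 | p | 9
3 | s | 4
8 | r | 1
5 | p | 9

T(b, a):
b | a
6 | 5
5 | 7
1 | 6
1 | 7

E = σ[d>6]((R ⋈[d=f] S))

σ filters on d, owned by the left side.
E' = (σ[d>6](R) ⋈[d=f] S)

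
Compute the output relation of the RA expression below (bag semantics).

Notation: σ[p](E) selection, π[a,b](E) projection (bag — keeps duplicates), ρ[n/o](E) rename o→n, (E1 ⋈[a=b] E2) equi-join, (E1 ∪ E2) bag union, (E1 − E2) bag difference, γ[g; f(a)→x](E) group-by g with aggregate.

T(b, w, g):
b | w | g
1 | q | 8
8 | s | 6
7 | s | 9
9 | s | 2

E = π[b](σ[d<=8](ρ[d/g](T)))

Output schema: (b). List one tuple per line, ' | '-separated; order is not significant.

Subexpression sizes:
  T → 4
  ρ[d/g](T) → 4
  σ[d<=8](ρ[d/g](T)) → 3
  π[b](σ[d<=8](ρ[d/g](T))) → 3

== RESULT ==
b
1
8
9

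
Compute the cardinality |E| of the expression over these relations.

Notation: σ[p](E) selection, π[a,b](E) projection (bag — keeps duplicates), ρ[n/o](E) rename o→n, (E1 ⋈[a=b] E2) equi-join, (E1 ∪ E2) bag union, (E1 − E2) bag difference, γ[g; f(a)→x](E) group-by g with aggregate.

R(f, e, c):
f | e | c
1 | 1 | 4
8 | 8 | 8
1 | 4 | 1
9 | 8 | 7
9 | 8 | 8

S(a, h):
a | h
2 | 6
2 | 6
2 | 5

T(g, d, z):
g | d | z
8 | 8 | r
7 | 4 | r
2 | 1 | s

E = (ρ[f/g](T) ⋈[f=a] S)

Row counts bottom-up:
  T → 3
  ρ[f/g](T) → 3
  S → 3
  (ρ[f/g](T) ⋈[f=a] S) → 3

|E| = 3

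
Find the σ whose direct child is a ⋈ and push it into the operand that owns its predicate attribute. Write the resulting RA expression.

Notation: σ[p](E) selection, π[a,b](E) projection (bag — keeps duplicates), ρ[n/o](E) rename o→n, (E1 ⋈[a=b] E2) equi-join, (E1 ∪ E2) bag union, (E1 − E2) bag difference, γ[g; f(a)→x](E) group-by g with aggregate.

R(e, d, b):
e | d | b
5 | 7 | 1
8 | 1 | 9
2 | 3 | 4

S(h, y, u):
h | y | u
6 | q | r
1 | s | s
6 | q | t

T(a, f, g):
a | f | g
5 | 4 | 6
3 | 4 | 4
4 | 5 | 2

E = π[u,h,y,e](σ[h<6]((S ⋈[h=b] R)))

σ filters on h, owned by the left side.
E' = π[u,h,y,e]((σ[h<6](S) ⋈[h=b] R))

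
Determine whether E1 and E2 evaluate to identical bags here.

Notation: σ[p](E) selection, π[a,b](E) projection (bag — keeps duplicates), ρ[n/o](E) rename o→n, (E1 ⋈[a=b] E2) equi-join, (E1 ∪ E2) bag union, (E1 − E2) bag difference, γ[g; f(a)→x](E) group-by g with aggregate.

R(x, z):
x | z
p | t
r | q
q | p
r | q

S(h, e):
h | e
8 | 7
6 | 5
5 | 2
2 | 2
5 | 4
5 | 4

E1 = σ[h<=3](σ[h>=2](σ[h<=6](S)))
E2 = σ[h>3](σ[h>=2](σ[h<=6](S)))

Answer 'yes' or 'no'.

E1 stepwise |·|:
  S → 6
  σ[h<=6](S) → 5
  σ[h>=2](σ[h<=6](S)) → 5
  σ[h<=3](σ[h>=2](σ[h<=6](S))) → 1
E2 stepwise |·|:
  S → 6
  σ[h<=6](S) → 5
  σ[h>=2](σ[h<=6](S)) → 5
  σ[h>3](σ[h>=2](σ[h<=6](S))) → 4

E1 result:
h | e
2 | 2
E2 result:
h | e
5 | 2
5 | 4
5 | 4
6 | 5
Witness: (5, 2) appears 0× in E1 but 1× in E2.

no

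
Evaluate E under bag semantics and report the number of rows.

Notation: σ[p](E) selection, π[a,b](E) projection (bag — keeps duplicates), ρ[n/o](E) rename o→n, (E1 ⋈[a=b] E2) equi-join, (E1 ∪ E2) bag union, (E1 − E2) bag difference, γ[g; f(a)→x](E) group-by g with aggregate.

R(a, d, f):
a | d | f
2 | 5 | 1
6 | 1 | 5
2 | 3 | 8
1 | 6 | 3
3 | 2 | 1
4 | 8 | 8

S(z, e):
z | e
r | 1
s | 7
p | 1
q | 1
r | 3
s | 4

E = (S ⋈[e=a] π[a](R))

Stepwise |·|:
  S → 6
  R → 6
  π[a](R) → 6
  (S ⋈[e=a] π[a](R)) → 5

|E| = 5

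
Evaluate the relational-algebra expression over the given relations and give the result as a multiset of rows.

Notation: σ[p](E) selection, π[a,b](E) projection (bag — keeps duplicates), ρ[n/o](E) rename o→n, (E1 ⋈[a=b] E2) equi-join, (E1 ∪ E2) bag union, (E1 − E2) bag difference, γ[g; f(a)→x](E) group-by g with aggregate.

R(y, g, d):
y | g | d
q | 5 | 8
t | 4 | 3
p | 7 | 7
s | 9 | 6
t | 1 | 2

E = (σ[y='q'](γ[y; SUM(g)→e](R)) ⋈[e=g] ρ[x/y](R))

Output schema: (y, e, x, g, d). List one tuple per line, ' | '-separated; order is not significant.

Per-node cardinality:
  R → 5
  γ[y; SUM(g)→e](R) → 4
  σ[y='q'](γ[y; SUM(g)→e](R)) → 1
  R → 5
  ρ[x/y](R) → 5
  (σ[y='q'](γ[y; SUM(g)→e](R)) ⋈[e=g] ρ[x/y](R)) → 1

== RESULT ==
y | e | x | g | d
q | 5 | q | 5 | 8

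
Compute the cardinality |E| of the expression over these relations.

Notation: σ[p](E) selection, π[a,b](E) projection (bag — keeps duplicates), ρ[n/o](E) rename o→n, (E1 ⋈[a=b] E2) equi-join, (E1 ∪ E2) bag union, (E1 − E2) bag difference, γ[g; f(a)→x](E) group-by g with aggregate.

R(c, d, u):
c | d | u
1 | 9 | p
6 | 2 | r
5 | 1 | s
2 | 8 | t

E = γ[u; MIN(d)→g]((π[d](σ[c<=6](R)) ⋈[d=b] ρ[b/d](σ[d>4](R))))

Subexpression sizes:
  R → 4
  σ[c<=6](R) → 4
  π[d](σ[c<=6](R)) → 4
  R → 4
  σ[d>4](R) → 2
  ρ[b/d](σ[d>4](R)) → 2
  (π[d](σ[c<=6](R)) ⋈[d=b] ρ[b/d](σ[d>4](R))) → 2
  γ[u; MIN(d)→g]((π[d](σ[c<=6](R)) ⋈[d=b] ρ[b/d](σ[d>4](R)))) → 2

|E| = 2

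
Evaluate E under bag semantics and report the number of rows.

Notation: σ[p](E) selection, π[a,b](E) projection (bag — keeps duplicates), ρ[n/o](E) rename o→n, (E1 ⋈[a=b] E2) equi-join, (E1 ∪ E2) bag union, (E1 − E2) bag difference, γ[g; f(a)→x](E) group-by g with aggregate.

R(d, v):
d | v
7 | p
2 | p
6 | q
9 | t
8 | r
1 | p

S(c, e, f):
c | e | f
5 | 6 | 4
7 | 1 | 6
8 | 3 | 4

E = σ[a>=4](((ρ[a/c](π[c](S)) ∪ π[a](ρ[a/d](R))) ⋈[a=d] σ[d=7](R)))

Per-node cardinality:
  S → 3
  π[c](S) → 3
  ρ[a/c](π[c](S)) → 3
  R → 6
  ρ[a/d](R) → 6
  π[a](ρ[a/d](R)) → 6
  (ρ[a/c](π[c](S)) ∪ π[a](ρ[a/d](R))) → 9
  R → 6
  σ[d=7](R) → 1
  ((ρ[a/c](π[c](S)) ∪ π[a](ρ[a/d](R))) ⋈[a=d] σ[d=7](R)) → 2
  σ[a>=4](((ρ[a/c](π[c](S)) ∪ π[a](ρ[a/d](R))) ⋈[a=d] σ[d=7](R))) → 2

|E| = 2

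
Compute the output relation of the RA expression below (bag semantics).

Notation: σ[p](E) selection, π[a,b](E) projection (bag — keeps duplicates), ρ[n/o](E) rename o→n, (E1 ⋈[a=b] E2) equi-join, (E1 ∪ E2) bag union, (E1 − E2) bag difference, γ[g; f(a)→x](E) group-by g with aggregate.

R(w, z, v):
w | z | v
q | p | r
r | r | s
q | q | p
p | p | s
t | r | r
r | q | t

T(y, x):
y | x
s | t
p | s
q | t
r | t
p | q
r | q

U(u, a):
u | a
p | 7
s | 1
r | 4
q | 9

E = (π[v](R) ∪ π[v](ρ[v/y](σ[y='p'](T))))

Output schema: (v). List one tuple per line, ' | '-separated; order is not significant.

Stepwise |·|:
  R → 6
  π[v](R) → 6
  T → 6
  σ[y='p'](T) → 2
  ρ[v/y](σ[y='p'](T)) → 2
  π[v](ρ[v/y](σ[y='p'](T))) → 2
  (π[v](R) ∪ π[v](ρ[v/y](σ[y='p'](T)))) → 8

== RESULT ==
v
p
p
p
r
r
s
s
t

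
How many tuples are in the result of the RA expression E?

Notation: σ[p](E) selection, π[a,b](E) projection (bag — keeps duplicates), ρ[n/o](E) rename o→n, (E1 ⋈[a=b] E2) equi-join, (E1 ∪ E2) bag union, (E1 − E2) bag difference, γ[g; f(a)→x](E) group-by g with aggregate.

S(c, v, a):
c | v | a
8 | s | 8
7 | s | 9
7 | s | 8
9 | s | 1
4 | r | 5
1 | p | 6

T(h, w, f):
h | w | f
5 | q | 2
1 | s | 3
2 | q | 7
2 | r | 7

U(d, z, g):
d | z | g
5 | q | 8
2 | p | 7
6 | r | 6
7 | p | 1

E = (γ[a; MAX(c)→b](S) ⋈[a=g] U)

Subexpression sizes:
  S → 6
  γ[a; MAX(c)→b](S) → 5
  U → 4
  (γ[a; MAX(c)→b](S) ⋈[a=g] U) → 3

|E| = 3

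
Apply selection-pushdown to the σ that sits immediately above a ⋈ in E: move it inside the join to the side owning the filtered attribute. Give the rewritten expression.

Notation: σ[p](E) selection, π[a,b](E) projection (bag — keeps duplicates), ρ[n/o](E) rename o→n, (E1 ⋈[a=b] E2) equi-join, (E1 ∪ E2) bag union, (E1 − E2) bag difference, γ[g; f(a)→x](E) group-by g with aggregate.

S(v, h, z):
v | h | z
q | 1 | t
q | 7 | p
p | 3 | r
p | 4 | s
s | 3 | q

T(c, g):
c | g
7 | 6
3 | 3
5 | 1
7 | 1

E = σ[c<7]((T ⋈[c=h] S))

σ filters on c, owned by the left side.
E' = (σ[c<7](T) ⋈[c=h] S)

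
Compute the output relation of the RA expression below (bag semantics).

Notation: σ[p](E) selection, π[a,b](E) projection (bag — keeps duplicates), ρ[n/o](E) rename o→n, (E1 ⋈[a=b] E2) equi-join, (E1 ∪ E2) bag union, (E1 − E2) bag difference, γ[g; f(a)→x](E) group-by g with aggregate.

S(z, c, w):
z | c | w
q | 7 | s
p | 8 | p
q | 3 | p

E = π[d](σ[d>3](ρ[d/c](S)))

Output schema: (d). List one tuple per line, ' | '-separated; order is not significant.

Stepwise |·|:
  S → 3
  ρ[d/c](S) → 3
  σ[d>3](ρ[d/c](S)) → 2
  π[d](σ[d>3](ρ[d/c](S))) → 2

== RESULT ==
d
7
8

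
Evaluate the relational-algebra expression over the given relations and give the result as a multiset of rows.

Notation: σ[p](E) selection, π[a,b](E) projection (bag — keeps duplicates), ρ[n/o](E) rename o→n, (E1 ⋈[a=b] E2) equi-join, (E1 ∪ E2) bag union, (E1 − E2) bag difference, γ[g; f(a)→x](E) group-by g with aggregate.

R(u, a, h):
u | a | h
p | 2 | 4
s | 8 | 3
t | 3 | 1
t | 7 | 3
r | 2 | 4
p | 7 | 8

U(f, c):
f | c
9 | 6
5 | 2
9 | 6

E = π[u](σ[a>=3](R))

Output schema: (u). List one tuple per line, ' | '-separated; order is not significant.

Stepwise |·|:
  R → 6
  σ[a>=3](R) → 4
  π[u](σ[a>=3](R)) → 4

== RESULT ==
u
p
s
t
t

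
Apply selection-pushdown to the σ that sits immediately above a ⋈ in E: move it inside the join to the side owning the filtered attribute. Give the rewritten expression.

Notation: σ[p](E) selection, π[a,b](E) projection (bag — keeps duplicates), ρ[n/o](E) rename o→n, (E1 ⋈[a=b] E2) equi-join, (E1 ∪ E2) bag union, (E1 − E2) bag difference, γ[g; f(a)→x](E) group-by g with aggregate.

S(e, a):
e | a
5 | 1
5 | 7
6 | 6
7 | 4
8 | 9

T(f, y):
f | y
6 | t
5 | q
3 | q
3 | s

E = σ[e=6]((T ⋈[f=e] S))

σ filters on e, owned by the right side.
E' = (T ⋈[f=e] σ[e=6](S))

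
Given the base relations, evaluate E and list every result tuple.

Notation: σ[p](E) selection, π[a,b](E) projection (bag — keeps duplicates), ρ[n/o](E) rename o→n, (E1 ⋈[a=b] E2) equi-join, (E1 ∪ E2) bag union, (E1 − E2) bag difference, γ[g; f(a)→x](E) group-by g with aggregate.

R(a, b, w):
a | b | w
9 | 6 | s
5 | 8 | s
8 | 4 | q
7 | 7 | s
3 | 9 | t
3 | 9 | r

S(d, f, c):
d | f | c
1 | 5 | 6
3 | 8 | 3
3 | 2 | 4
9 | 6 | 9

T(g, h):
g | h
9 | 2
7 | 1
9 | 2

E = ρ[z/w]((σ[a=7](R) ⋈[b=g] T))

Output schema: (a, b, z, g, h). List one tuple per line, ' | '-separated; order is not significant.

Subexpression sizes:
  R → 6
  σ[a=7](R) → 1
  T → 3
  (σ[a=7](R) ⋈[b=g] T) → 1
  ρ[z/w]((σ[a=7](R) ⋈[b=g] T)) → 1

== RESULT ==
a | b | z | g | h
7 | 7 | s | 7 | 1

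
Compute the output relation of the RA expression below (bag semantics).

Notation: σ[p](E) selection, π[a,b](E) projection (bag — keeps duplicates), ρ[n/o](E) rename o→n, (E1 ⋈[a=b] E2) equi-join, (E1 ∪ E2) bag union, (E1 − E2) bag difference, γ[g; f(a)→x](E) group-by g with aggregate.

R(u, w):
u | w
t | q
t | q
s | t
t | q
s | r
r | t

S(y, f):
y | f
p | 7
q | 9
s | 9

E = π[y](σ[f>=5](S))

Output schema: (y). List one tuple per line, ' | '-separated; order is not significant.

Subexpression sizes:
  S → 3
  σ[f>=5](S) → 3
  π[y](σ[f>=5](S)) → 3

== RESULT ==
y
p
q
s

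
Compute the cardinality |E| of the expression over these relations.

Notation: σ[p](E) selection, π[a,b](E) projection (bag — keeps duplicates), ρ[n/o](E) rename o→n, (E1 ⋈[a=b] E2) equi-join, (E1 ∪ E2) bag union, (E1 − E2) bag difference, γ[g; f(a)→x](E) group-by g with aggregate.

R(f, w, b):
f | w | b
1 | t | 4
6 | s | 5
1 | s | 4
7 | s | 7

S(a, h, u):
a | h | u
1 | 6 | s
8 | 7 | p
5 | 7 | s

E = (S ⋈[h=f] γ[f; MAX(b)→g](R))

Per-node cardinality:
  S → 3
  R → 4
  γ[f; MAX(b)→g](R) → 3
  (S ⋈[h=f] γ[f; MAX(b)→g](R)) → 3

|E| = 3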